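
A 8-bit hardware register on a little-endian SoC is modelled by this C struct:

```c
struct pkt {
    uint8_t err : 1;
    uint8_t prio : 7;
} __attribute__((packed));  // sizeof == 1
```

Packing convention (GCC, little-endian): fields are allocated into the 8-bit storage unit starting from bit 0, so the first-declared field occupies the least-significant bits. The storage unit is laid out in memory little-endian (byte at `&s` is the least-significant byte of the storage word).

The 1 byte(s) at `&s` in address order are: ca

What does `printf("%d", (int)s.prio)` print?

[0]=0xca (little-endian) → word 0xca
err:1 @ bit 0 → (0xca>>0)&0x1 = 0x0
prio:7 @ bit 1 → (0xca>>1)&0x7f = 0x65  ←

101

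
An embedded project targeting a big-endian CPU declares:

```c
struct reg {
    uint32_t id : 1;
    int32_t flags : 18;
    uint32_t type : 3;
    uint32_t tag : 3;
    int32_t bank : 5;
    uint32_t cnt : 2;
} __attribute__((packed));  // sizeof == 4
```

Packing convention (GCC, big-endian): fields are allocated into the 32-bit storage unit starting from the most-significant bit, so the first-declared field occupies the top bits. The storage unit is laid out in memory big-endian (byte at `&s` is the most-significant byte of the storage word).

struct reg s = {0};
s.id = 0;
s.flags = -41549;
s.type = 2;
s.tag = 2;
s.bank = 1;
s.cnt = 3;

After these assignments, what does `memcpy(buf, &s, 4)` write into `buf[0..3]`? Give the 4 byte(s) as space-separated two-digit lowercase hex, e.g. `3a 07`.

6b b6 69 07

id (1b) val=0 bits=0x0 at bit 31: 0x00000000
flags (18b) val=-41549 bits=0x35db3 at bit 13: 0x6bb66000
type (3b) val=2 bits=0x2 at bit 10: 0x6bb66800
tag (3b) val=2 bits=0x2 at bit 7: 0x6bb66900
bank (5b) val=1 bits=0x1 at bit 2: 0x6bb66904
cnt (2b) val=3 bits=0x3 at bit 0: 0x6bb66907
word = 0x6bb66907 → big-endian bytes:
  [0]=0x6b  [1]=0xb6  [2]=0x69  [3]=0x07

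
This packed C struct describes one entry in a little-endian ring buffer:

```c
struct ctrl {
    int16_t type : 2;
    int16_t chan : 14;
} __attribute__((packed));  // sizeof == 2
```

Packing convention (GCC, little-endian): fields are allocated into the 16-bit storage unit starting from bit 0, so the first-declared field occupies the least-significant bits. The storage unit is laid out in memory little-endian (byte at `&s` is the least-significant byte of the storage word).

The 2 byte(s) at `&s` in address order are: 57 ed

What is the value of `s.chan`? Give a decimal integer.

-1195

[0]=0x57 [1]=0xed (little-endian) → word 0xed57
type [0+:2] = (word>>0) & 0x3 = 3
chan [2+:14] = (word>>2) & 0x3fff = 15189  ←
chan signed 14b, MSB=1: 15189 - 16384 = -1195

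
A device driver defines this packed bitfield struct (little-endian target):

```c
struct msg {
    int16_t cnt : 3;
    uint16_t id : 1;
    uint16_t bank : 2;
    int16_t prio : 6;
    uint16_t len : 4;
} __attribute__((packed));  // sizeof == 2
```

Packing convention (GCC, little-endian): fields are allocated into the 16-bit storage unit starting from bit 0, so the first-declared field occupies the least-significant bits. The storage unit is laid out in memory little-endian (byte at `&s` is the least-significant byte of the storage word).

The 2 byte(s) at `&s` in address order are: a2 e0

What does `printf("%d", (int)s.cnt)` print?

2

[0]=0xa2 [1]=0xe0 (little-endian) → word 0xe0a2
cnt [0+:3] = (word>>0) & 0x7 = 2  ←
id [3+:1] = (word>>3) & 0x1 = 0
bank [4+:2] = (word>>4) & 0x3 = 2
prio [6+:6] = (word>>6) & 0x3f = 2
len [12+:4] = (word>>12) & 0xf = 14
cnt signed 3b, MSB=0: value = 2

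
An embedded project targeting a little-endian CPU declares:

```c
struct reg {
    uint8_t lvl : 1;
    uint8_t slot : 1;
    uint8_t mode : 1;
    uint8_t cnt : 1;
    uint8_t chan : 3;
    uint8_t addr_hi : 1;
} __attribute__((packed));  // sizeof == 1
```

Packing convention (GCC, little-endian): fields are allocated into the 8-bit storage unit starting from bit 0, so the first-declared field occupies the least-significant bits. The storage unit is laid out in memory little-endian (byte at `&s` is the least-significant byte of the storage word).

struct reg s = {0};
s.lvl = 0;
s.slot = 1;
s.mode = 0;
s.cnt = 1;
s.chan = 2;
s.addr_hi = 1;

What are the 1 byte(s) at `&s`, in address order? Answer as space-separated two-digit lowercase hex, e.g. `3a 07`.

aa

lvl (1b) val=0 bits=0x0 at bit 0: 0x00
slot (1b) val=1 bits=0x1 at bit 1: 0x02
mode (1b) val=0 bits=0x0 at bit 2: 0x02
cnt (1b) val=1 bits=0x1 at bit 3: 0x0a
chan (3b) val=2 bits=0x2 at bit 4: 0x2a
addr_hi (1b) val=1 bits=0x1 at bit 7: 0xaa
word = 0xaa → little-endian bytes:
  [0]=0xaa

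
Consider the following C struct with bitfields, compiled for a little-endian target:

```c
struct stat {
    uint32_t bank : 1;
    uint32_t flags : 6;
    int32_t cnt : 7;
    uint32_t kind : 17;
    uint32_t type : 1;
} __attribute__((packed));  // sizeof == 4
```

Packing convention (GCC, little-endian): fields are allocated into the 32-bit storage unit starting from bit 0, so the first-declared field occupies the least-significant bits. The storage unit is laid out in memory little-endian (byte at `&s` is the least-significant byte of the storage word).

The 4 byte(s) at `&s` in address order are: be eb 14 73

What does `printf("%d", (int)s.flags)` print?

31

[0]=0xbe [1]=0xeb [2]=0x14 [3]=0x73 (little-endian) → word 0x7314ebbe
bank [0+:1] = (word>>0) & 0x1 = 0
flags [1+:6] = (word>>1) & 0x3f = 31  ←
cnt [7+:7] = (word>>7) & 0x7f = 87
kind [14+:17] = (word>>14) & 0x1ffff = 117843
type [31+:1] = (word>>31) & 0x1 = 0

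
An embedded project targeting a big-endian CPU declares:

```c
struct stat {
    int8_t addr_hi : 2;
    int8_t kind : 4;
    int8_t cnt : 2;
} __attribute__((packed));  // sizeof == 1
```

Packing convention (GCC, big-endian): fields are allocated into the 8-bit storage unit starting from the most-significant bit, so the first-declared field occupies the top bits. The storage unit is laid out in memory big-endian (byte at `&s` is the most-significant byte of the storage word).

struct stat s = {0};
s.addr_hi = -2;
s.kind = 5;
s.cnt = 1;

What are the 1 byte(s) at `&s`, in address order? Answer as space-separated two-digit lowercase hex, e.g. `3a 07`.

95

addr_hi:2 = -2 → 0x2 << 6 → word 0x80
kind:4 = 5 → 0x5 << 2 → word 0x94
cnt:2 = 1 → 0x1 << 0 → word 0x95
word = 0x95 → big-endian bytes:
  [0]=0x95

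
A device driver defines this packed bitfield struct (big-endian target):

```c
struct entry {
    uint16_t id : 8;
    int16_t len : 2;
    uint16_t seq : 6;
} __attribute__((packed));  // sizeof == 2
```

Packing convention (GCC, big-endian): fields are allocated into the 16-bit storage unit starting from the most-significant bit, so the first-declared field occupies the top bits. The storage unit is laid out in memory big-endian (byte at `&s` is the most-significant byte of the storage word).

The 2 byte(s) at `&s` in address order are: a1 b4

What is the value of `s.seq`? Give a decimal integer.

[0]=0xa1 [1]=0xb4 (big-endian) → word 0xa1b4
id:8 @ bit 8 → (0xa1b4>>8)&0xff = 0xa1
len:2 @ bit 6 → (0xa1b4>>6)&0x3 = 0x2
seq:6 @ bit 0 → (0xa1b4>>0)&0x3f = 0x34  ←

52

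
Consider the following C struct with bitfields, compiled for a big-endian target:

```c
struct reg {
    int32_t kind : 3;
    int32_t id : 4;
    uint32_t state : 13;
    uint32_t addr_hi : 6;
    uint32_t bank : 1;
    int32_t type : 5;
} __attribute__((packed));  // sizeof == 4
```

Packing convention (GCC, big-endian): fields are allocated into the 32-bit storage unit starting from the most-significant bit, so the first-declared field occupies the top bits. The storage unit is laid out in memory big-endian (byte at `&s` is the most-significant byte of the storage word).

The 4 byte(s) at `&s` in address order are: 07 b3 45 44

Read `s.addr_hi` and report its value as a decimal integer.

21

[0]=0x07 [1]=0xb3 [2]=0x45 [3]=0x44 (big-endian) → word 0x07b34544
kind:3 @ bit 29 → (0x07b34544>>29)&0x7 = 0x0
id:4 @ bit 25 → (0x07b34544>>25)&0xf = 0x3
state:13 @ bit 12 → (0x07b34544>>12)&0x1fff = 0x1b34
addr_hi:6 @ bit 6 → (0x07b34544>>6)&0x3f = 0x15  ←
bank:1 @ bit 5 → (0x07b34544>>5)&0x1 = 0x0
type:5 @ bit 0 → (0x07b34544>>0)&0x1f = 0x4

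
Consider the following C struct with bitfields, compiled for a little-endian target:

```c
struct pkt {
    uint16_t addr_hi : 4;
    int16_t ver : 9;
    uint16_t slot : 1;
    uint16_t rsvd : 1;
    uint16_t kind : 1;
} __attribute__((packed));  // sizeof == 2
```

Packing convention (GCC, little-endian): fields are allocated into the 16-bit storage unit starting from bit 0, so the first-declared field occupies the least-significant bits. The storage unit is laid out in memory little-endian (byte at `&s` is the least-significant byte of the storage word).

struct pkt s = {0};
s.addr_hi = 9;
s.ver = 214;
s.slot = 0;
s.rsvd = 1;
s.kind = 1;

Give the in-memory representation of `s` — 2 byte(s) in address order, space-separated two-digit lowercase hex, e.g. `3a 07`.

69 cd

[0+:4] addr_hi=9 & 0xf = 0x9; word=0x0009
[4+:9] ver=214 & 0x1ff = 0xd6; word=0x0d69
[13+:1] slot=0 & 0x1 = 0x0; word=0x0d69
[14+:1] rsvd=1 & 0x1 = 0x1; word=0x4d69
[15+:1] kind=1 & 0x1 = 0x1; word=0xcd69
word = 0xcd69 → little-endian bytes:
  [0]=0x69  [1]=0xcd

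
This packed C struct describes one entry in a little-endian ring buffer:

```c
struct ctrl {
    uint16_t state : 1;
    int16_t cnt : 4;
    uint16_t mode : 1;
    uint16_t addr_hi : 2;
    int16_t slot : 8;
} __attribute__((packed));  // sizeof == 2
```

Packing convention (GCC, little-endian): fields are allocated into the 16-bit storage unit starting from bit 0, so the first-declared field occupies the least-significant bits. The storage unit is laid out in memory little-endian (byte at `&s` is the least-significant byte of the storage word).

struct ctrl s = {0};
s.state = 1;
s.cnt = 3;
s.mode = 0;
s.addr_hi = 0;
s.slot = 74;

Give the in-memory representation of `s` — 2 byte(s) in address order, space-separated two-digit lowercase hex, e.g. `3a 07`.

state:1 = 1 → 0x1 << 0 → word 0x0001
cnt:4 = 3 → 0x3 << 1 → word 0x0007
mode:1 = 0 → 0x0 << 5 → word 0x0007
addr_hi:2 = 0 → 0x0 << 6 → word 0x0007
slot:8 = 74 → 0x4a << 8 → word 0x4a07
word = 0x4a07 → little-endian bytes:
  [0]=0x07  [1]=0x4a

07 4a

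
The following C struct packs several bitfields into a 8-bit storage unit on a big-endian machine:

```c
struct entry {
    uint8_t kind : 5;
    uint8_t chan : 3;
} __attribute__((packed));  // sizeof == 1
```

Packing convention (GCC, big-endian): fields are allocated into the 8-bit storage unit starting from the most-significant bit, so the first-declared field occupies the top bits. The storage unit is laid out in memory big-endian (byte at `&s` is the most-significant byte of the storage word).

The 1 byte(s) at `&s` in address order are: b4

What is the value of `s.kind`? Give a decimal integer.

[0]=0xb4 (big-endian) → word 0xb4
kind:5 @ bit 3 → (0xb4>>3)&0x1f = 0x16  ←
chan:3 @ bit 0 → (0xb4>>0)&0x7 = 0x4

22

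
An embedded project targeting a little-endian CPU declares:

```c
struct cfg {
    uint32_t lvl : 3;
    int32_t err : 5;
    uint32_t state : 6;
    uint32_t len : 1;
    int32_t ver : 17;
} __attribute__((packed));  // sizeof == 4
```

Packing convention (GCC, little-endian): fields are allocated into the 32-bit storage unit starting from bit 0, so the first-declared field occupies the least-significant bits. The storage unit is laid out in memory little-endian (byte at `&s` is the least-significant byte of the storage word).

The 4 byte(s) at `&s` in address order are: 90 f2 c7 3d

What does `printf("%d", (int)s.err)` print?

-14

[0]=0x90 [1]=0xf2 [2]=0xc7 [3]=0x3d (little-endian) → word 0x3dc7f290
lvl [0+:3] = (word>>0) & 0x7 = 0
err [3+:5] = (word>>3) & 0x1f = 18  ←
state [8+:6] = (word>>8) & 0x3f = 50
len [14+:1] = (word>>14) & 0x1 = 1
ver [15+:17] = (word>>15) & 0x1ffff = 31631
err signed 5b, MSB=1: 18 - 32 = -14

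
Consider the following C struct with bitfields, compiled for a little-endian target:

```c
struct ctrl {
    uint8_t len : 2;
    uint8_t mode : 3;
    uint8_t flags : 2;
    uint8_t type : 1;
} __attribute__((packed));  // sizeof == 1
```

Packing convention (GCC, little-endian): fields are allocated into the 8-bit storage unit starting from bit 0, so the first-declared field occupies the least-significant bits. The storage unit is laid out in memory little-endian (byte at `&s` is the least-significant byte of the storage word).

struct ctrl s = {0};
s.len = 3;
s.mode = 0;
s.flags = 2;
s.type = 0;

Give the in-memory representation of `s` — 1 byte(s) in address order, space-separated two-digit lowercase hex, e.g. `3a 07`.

[0+:2] len=3 & 0x3 = 0x3; word=0x03
[2+:3] mode=0 & 0x7 = 0x0; word=0x03
[5+:2] flags=2 & 0x3 = 0x2; word=0x43
[7+:1] type=0 & 0x1 = 0x0; word=0x43
word = 0x43 → little-endian bytes:
  [0]=0x43

43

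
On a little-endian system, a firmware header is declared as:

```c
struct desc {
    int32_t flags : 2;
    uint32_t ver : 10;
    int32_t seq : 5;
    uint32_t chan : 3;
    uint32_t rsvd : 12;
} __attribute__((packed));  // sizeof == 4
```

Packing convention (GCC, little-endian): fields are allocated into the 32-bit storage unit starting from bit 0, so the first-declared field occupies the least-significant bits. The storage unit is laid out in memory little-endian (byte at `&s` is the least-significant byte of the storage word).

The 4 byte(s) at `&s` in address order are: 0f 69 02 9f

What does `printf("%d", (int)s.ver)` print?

[0]=0x0f [1]=0x69 [2]=0x02 [3]=0x9f (little-endian) → word 0x9f02690f
flags:2 @ bit 0 → (0x9f02690f>>0)&0x3 = 0x3
ver:10 @ bit 2 → (0x9f02690f>>2)&0x3ff = 0x243  ←
seq:5 @ bit 12 → (0x9f02690f>>12)&0x1f = 0x6
chan:3 @ bit 17 → (0x9f02690f>>17)&0x7 = 0x1
rsvd:12 @ bit 20 → (0x9f02690f>>20)&0xfff = 0x9f0

579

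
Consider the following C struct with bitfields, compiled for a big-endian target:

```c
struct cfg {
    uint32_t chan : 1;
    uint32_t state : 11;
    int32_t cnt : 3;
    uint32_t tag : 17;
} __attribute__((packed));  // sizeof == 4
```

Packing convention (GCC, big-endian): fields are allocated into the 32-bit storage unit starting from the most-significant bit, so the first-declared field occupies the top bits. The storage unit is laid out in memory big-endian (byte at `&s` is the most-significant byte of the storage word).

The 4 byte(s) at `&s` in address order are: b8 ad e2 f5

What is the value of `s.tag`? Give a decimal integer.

123637

[0]=0xb8 [1]=0xad [2]=0xe2 [3]=0xf5 (big-endian) → word 0xb8ade2f5
chan [31+:1] = (word>>31) & 0x1 = 1
state [20+:11] = (word>>20) & 0x7ff = 906
cnt [17+:3] = (word>>17) & 0x7 = 6
tag [0+:17] = (word>>0) & 0x1ffff = 123637  ←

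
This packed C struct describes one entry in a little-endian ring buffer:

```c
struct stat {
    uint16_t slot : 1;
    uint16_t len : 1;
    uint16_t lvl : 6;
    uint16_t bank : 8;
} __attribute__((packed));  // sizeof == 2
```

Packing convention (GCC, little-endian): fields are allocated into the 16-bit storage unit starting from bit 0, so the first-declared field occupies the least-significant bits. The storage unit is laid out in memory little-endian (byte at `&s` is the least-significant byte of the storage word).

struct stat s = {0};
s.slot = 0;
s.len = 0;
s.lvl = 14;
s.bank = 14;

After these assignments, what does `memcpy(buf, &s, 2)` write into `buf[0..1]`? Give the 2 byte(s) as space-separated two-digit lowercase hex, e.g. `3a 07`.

slot:1 = 0 → 0x0 << 0 → word 0x0000
len:1 = 0 → 0x0 << 1 → word 0x0000
lvl:6 = 14 → 0xe << 2 → word 0x0038
bank:8 = 14 → 0xe << 8 → word 0x0e38
word = 0x0e38 → little-endian bytes:
  [0]=0x38  [1]=0x0e

38 0e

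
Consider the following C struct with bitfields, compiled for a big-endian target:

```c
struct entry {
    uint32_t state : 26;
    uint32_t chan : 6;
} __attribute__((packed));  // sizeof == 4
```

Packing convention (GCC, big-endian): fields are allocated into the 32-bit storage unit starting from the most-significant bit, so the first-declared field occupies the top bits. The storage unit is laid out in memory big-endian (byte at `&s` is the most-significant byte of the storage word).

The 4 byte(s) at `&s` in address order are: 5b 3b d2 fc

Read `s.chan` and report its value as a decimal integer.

[0]=0x5b [1]=0x3b [2]=0xd2 [3]=0xfc (big-endian) → word 0x5b3bd2fc
state:26 @ bit 6 → (0x5b3bd2fc>>6)&0x3ffffff = 0x16cef4b
chan:6 @ bit 0 → (0x5b3bd2fc>>0)&0x3f = 0x3c  ←

60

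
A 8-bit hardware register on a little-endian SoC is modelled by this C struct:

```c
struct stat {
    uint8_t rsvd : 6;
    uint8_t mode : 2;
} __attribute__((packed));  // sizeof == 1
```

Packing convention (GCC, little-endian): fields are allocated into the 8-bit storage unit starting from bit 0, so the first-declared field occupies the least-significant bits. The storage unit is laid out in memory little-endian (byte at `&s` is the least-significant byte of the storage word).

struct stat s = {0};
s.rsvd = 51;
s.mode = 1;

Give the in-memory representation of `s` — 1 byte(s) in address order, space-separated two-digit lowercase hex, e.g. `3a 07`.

73

rsvd:6 = 51 → 0x33 << 0 → word 0x33
mode:2 = 1 → 0x1 << 6 → word 0x73
word = 0x73 → little-endian bytes:
  [0]=0x73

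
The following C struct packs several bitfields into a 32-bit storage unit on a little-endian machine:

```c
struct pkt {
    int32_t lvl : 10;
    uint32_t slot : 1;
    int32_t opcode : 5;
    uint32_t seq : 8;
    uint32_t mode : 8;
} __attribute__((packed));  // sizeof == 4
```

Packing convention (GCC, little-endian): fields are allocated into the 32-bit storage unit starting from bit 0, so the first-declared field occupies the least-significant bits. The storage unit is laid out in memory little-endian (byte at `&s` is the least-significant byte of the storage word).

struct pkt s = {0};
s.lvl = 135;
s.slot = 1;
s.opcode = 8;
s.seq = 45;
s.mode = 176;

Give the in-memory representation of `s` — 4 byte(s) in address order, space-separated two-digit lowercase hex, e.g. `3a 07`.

87 44 2d b0

lvl (10b) val=135 bits=0x87 at bit 0: 0x00000087
slot (1b) val=1 bits=0x1 at bit 10: 0x00000487
opcode (5b) val=8 bits=0x8 at bit 11: 0x00004487
seq (8b) val=45 bits=0x2d at bit 16: 0x002d4487
mode (8b) val=176 bits=0xb0 at bit 24: 0xb02d4487
word = 0xb02d4487 → little-endian bytes:
  [0]=0x87  [1]=0x44  [2]=0x2d  [3]=0xb0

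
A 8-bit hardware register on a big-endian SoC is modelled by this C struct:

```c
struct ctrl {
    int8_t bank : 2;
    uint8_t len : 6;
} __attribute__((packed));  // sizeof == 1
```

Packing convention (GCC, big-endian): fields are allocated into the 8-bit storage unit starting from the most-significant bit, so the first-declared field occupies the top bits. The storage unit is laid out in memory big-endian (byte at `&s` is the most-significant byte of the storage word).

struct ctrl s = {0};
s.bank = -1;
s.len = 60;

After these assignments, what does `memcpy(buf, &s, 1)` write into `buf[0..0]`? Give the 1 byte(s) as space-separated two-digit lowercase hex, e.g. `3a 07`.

bank (2b) val=-1 bits=0x3 at bit 6: 0xc0
len (6b) val=60 bits=0x3c at bit 0: 0xfc
word = 0xfc → big-endian bytes:
  [0]=0xfc

fc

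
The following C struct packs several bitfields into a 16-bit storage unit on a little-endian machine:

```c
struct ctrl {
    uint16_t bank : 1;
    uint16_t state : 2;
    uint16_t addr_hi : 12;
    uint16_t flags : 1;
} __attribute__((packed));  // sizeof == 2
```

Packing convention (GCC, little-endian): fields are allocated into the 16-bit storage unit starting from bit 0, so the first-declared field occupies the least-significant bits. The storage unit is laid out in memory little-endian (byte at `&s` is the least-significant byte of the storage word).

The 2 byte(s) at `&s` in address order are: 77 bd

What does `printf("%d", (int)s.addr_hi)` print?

1966

[0]=0x77 [1]=0xbd (little-endian) → word 0xbd77
bank [0+:1] = (word>>0) & 0x1 = 1
state [1+:2] = (word>>1) & 0x3 = 3
addr_hi [3+:12] = (word>>3) & 0xfff = 1966  ←
flags [15+:1] = (word>>15) & 0x1 = 1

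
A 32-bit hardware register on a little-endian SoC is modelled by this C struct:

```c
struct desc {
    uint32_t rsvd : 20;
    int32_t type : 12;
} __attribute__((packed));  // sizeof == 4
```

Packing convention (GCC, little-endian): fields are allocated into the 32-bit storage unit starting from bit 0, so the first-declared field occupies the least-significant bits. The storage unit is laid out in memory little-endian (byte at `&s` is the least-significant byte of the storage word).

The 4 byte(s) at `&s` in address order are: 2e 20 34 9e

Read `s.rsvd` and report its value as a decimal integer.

[0]=0x2e [1]=0x20 [2]=0x34 [3]=0x9e (little-endian) → word 0x9e34202e
rsvd:20 @ bit 0 → (0x9e34202e>>0)&0xfffff = 0x4202e  ←
type:12 @ bit 20 → (0x9e34202e>>20)&0xfff = 0x9e3

270382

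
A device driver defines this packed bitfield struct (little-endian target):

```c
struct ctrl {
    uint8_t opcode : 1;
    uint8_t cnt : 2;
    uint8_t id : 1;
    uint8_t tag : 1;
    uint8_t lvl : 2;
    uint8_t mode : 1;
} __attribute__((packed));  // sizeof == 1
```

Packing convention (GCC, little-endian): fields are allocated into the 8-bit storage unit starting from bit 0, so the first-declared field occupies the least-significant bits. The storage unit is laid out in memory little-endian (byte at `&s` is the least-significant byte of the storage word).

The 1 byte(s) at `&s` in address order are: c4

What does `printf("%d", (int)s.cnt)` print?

[0]=0xc4 (little-endian) → word 0xc4
opcode:1 @ bit 0 → (0xc4>>0)&0x1 = 0x0
cnt:2 @ bit 1 → (0xc4>>1)&0x3 = 0x2  ←
id:1 @ bit 3 → (0xc4>>3)&0x1 = 0x0
tag:1 @ bit 4 → (0xc4>>4)&0x1 = 0x0
lvl:2 @ bit 5 → (0xc4>>5)&0x3 = 0x2
mode:1 @ bit 7 → (0xc4>>7)&0x1 = 0x1

2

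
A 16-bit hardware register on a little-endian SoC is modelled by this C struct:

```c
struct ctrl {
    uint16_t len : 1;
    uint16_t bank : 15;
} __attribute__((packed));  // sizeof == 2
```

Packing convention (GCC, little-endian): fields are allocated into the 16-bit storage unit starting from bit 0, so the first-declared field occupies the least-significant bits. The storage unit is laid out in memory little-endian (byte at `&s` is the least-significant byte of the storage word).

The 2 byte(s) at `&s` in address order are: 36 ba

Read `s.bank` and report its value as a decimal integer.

[0]=0x36 [1]=0xba (little-endian) → word 0xba36
len [0+:1] = (word>>0) & 0x1 = 0
bank [1+:15] = (word>>1) & 0x7fff = 23835  ←

23835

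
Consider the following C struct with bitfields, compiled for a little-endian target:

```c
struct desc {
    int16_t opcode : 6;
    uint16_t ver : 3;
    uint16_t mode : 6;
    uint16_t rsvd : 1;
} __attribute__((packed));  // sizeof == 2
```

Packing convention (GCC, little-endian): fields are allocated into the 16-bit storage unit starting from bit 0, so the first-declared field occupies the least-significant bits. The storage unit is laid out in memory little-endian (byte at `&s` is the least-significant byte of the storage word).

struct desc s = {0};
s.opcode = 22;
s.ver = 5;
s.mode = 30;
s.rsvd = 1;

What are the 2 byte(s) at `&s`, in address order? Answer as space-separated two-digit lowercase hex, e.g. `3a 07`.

56 bd

opcode:6 = 22 → 0x16 << 0 → word 0x0016
ver:3 = 5 → 0x5 << 6 → word 0x0156
mode:6 = 30 → 0x1e << 9 → word 0x3d56
rsvd:1 = 1 → 0x1 << 15 → word 0xbd56
word = 0xbd56 → little-endian bytes:
  [0]=0x56  [1]=0xbd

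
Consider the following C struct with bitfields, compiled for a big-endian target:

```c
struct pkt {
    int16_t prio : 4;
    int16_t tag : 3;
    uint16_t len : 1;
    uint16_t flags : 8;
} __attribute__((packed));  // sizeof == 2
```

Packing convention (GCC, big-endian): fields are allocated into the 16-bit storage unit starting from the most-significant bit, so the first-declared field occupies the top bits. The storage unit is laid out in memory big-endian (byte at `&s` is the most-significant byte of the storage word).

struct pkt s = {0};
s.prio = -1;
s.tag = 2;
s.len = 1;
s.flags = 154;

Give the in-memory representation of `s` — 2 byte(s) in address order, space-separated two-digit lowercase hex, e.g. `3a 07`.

prio:4 = -1 → 0xf << 12 → word 0xf000
tag:3 = 2 → 0x2 << 9 → word 0xf400
len:1 = 1 → 0x1 << 8 → word 0xf500
flags:8 = 154 → 0x9a << 0 → word 0xf59a
word = 0xf59a → big-endian bytes:
  [0]=0xf5  [1]=0x9a

f5 9a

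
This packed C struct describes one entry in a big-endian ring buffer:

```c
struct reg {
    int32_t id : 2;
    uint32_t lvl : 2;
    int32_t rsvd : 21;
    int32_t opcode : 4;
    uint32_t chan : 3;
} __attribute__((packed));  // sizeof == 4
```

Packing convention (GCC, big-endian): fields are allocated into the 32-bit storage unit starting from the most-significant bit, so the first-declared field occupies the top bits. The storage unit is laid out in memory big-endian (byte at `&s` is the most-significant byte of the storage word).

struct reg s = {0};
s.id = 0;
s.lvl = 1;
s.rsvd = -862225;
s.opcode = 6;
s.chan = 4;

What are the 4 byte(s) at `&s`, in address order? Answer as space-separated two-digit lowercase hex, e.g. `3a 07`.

19 6b f7 b4

id:2 = 0 → 0x0 << 30 → word 0x00000000
lvl:2 = 1 → 0x1 << 28 → word 0x10000000
rsvd:21 = -862225 → 0x12d7ef << 7 → word 0x196bf780
opcode:4 = 6 → 0x6 << 3 → word 0x196bf7b0
chan:3 = 4 → 0x4 << 0 → word 0x196bf7b4
word = 0x196bf7b4 → big-endian bytes:
  [0]=0x19  [1]=0x6b  [2]=0xf7  [3]=0xb4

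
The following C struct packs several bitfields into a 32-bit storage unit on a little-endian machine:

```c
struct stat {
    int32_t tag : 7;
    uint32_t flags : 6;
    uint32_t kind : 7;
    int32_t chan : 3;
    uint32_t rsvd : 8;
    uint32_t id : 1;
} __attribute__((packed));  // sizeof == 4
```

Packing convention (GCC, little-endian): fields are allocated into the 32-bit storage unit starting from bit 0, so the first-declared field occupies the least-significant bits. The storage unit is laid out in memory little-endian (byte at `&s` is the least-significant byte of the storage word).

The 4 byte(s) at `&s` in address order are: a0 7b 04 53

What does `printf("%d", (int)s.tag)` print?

[0]=0xa0 [1]=0x7b [2]=0x04 [3]=0x53 (little-endian) → word 0x53047ba0
tag [0+:7] = (word>>0) & 0x7f = 32  ←
flags [7+:6] = (word>>7) & 0x3f = 55
kind [13+:7] = (word>>13) & 0x7f = 35
chan [20+:3] = (word>>20) & 0x7 = 0
rsvd [23+:8] = (word>>23) & 0xff = 166
id [31+:1] = (word>>31) & 0x1 = 0
tag signed 7b, MSB=0: value = 32

32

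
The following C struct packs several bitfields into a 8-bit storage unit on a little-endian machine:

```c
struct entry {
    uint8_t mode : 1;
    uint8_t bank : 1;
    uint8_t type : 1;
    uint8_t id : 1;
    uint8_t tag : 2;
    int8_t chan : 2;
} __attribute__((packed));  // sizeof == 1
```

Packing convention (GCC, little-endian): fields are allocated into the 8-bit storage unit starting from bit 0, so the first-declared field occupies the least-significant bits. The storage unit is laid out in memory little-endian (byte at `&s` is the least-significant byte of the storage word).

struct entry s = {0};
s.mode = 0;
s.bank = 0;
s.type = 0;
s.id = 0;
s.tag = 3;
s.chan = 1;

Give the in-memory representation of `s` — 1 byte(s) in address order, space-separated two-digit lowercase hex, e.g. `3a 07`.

mode (1b) val=0 bits=0x0 at bit 0: 0x00
bank (1b) val=0 bits=0x0 at bit 1: 0x00
type (1b) val=0 bits=0x0 at bit 2: 0x00
id (1b) val=0 bits=0x0 at bit 3: 0x00
tag (2b) val=3 bits=0x3 at bit 4: 0x30
chan (2b) val=1 bits=0x1 at bit 6: 0x70
word = 0x70 → little-endian bytes:
  [0]=0x70

70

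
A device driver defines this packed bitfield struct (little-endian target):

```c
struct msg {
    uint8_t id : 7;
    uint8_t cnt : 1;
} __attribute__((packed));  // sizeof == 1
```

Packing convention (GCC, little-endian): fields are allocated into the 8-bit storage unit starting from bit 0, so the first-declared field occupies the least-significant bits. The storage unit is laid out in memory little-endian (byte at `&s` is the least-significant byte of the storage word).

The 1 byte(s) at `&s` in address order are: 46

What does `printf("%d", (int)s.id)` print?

[0]=0x46 (little-endian) → word 0x46
id:7 @ bit 0 → (0x46>>0)&0x7f = 0x46  ←
cnt:1 @ bit 7 → (0x46>>7)&0x1 = 0x0

70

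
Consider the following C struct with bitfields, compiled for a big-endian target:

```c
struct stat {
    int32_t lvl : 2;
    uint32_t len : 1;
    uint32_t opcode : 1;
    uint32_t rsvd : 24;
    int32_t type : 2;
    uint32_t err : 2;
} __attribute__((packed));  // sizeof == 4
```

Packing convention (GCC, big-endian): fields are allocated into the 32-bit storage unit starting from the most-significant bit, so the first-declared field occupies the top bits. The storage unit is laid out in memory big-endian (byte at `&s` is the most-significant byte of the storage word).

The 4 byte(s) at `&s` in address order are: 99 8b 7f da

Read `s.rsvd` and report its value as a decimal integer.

10008573

[0]=0x99 [1]=0x8b [2]=0x7f [3]=0xda (big-endian) → word 0x998b7fda
lvl:2 @ bit 30 → (0x998b7fda>>30)&0x3 = 0x2
len:1 @ bit 29 → (0x998b7fda>>29)&0x1 = 0x0
opcode:1 @ bit 28 → (0x998b7fda>>28)&0x1 = 0x1
rsvd:24 @ bit 4 → (0x998b7fda>>4)&0xffffff = 0x98b7fd  ←
type:2 @ bit 2 → (0x998b7fda>>2)&0x3 = 0x2
err:2 @ bit 0 → (0x998b7fda>>0)&0x3 = 0x2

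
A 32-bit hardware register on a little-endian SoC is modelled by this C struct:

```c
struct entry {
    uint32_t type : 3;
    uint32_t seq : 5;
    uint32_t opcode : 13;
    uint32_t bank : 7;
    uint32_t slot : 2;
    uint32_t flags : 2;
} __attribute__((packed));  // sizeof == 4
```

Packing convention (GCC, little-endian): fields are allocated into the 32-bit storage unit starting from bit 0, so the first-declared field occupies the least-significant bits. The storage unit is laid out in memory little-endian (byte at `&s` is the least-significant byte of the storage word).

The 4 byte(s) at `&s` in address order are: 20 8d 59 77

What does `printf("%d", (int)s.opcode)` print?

6541

[0]=0x20 [1]=0x8d [2]=0x59 [3]=0x77 (little-endian) → word 0x77598d20
type:3 @ bit 0 → (0x77598d20>>0)&0x7 = 0x0
seq:5 @ bit 3 → (0x77598d20>>3)&0x1f = 0x4
opcode:13 @ bit 8 → (0x77598d20>>8)&0x1fff = 0x198d  ←
bank:7 @ bit 21 → (0x77598d20>>21)&0x7f = 0x3a
slot:2 @ bit 28 → (0x77598d20>>28)&0x3 = 0x3
flags:2 @ bit 30 → (0x77598d20>>30)&0x3 = 0x1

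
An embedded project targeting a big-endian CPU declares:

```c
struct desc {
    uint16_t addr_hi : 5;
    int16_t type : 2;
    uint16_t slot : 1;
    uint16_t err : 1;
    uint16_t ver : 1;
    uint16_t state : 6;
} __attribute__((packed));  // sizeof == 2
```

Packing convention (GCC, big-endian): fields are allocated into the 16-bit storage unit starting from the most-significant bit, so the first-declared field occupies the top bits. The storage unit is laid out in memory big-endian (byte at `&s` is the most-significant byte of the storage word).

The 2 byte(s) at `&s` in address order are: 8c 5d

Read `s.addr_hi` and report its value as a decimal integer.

17

[0]=0x8c [1]=0x5d (big-endian) → word 0x8c5d
addr_hi:5 @ bit 11 → (0x8c5d>>11)&0x1f = 0x11  ←
type:2 @ bit 9 → (0x8c5d>>9)&0x3 = 0x2
slot:1 @ bit 8 → (0x8c5d>>8)&0x1 = 0x0
err:1 @ bit 7 → (0x8c5d>>7)&0x1 = 0x0
ver:1 @ bit 6 → (0x8c5d>>6)&0x1 = 0x1
state:6 @ bit 0 → (0x8c5d>>0)&0x3f = 0x1d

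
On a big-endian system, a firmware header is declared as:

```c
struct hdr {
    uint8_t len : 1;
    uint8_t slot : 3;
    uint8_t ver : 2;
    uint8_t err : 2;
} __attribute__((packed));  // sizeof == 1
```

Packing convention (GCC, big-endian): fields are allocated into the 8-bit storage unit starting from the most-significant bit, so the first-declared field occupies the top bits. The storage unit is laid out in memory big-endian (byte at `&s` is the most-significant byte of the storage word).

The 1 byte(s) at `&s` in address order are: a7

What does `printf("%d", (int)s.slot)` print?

2

[0]=0xa7 (big-endian) → word 0xa7
len:1 @ bit 7 → (0xa7>>7)&0x1 = 0x1
slot:3 @ bit 4 → (0xa7>>4)&0x7 = 0x2  ←
ver:2 @ bit 2 → (0xa7>>2)&0x3 = 0x1
err:2 @ bit 0 → (0xa7>>0)&0x3 = 0x3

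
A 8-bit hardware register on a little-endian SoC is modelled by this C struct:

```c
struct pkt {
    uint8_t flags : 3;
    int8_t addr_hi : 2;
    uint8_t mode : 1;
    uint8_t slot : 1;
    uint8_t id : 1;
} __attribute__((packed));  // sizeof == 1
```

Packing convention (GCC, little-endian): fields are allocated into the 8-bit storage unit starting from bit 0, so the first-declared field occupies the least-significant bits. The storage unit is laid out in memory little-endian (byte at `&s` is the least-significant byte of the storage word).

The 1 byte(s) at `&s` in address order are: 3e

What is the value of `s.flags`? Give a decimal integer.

6

[0]=0x3e (little-endian) → word 0x3e
flags:3 @ bit 0 → (0x3e>>0)&0x7 = 0x6  ←
addr_hi:2 @ bit 3 → (0x3e>>3)&0x3 = 0x3
mode:1 @ bit 5 → (0x3e>>5)&0x1 = 0x1
slot:1 @ bit 6 → (0x3e>>6)&0x1 = 0x0
id:1 @ bit 7 → (0x3e>>7)&0x1 = 0x0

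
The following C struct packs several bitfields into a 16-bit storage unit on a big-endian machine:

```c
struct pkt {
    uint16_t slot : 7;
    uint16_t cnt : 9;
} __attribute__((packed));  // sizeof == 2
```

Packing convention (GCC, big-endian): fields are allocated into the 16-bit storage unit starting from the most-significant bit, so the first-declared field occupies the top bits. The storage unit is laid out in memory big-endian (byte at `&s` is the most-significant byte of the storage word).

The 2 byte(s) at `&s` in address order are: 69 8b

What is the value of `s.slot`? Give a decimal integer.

52

[0]=0x69 [1]=0x8b (big-endian) → word 0x698b
slot [9+:7] = (word>>9) & 0x7f = 52  ←
cnt [0+:9] = (word>>0) & 0x1ff = 395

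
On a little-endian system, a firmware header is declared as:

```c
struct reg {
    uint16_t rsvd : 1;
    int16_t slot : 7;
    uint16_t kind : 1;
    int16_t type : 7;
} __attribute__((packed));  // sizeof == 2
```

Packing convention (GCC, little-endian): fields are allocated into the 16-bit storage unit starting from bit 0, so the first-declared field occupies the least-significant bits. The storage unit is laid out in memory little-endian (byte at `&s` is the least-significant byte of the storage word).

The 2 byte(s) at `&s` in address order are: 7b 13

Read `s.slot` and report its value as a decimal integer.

[0]=0x7b [1]=0x13 (little-endian) → word 0x137b
rsvd:1 @ bit 0 → (0x137b>>0)&0x1 = 0x1
slot:7 @ bit 1 → (0x137b>>1)&0x7f = 0x3d  ←
kind:1 @ bit 8 → (0x137b>>8)&0x1 = 0x1
type:7 @ bit 9 → (0x137b>>9)&0x7f = 0x9
slot signed 7b, MSB=0: value = 61

61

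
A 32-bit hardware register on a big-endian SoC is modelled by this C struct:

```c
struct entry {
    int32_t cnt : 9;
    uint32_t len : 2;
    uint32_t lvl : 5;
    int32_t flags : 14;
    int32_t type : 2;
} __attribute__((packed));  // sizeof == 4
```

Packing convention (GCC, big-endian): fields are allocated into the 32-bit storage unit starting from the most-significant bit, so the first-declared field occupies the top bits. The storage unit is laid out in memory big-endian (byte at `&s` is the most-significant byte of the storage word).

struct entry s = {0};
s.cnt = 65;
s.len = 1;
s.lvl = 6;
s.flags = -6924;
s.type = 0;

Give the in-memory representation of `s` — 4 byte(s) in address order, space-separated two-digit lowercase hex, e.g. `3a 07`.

[23+:9] cnt=65 & 0x1ff = 0x41; word=0x20800000
[21+:2] len=1 & 0x3 = 0x1; word=0x20a00000
[16+:5] lvl=6 & 0x1f = 0x6; word=0x20a60000
[2+:14] flags=-6924 & 0x3fff = 0x24f4; word=0x20a693d0
[0+:2] type=0 & 0x3 = 0x0; word=0x20a693d0
word = 0x20a693d0 → big-endian bytes:
  [0]=0x20  [1]=0xa6  [2]=0x93  [3]=0xd0

20 a6 93 d0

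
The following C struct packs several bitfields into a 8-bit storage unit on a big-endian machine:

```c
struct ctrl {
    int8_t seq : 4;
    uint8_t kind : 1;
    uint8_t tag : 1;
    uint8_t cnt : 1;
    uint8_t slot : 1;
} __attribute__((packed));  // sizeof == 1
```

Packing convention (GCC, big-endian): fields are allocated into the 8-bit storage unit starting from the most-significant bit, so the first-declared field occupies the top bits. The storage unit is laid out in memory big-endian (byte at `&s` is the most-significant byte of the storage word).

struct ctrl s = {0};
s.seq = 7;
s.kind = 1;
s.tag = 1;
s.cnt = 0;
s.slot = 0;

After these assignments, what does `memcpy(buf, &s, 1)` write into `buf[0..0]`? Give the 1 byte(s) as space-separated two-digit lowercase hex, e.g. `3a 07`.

7c

seq:4 = 7 → 0x7 << 4 → word 0x70
kind:1 = 1 → 0x1 << 3 → word 0x78
tag:1 = 1 → 0x1 << 2 → word 0x7c
cnt:1 = 0 → 0x0 << 1 → word 0x7c
slot:1 = 0 → 0x0 << 0 → word 0x7c
word = 0x7c → big-endian bytes:
  [0]=0x7c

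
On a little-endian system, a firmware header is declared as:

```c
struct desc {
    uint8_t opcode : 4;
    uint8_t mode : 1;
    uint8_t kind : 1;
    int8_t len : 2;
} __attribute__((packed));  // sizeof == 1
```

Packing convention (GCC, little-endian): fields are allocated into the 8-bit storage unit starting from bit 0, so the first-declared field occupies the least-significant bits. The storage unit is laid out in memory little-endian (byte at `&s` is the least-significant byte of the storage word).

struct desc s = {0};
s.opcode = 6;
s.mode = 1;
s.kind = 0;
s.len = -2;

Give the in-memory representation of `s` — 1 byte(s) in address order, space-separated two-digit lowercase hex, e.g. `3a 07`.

96

opcode (4b) val=6 bits=0x6 at bit 0: 0x06
mode (1b) val=1 bits=0x1 at bit 4: 0x16
kind (1b) val=0 bits=0x0 at bit 5: 0x16
len (2b) val=-2 bits=0x2 at bit 6: 0x96
word = 0x96 → little-endian bytes:
  [0]=0x96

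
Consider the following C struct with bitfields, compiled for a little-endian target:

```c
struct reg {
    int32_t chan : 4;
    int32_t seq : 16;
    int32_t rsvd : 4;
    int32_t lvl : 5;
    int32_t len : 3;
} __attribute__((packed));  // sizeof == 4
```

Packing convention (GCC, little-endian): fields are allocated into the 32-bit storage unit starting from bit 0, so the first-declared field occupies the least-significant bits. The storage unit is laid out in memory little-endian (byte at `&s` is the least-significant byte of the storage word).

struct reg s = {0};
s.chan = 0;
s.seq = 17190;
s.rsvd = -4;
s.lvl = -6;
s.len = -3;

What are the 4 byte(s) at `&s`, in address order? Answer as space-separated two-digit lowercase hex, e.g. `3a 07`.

[0+:4] chan=0 & 0xf = 0x0; word=0x00000000
[4+:16] seq=17190 & 0xffff = 0x4326; word=0x00043260
[20+:4] rsvd=-4 & 0xf = 0xc; word=0x00c43260
[24+:5] lvl=-6 & 0x1f = 0x1a; word=0x1ac43260
[29+:3] len=-3 & 0x7 = 0x5; word=0xbac43260
word = 0xbac43260 → little-endian bytes:
  [0]=0x60  [1]=0x32  [2]=0xc4  [3]=0xba

60 32 c4 ba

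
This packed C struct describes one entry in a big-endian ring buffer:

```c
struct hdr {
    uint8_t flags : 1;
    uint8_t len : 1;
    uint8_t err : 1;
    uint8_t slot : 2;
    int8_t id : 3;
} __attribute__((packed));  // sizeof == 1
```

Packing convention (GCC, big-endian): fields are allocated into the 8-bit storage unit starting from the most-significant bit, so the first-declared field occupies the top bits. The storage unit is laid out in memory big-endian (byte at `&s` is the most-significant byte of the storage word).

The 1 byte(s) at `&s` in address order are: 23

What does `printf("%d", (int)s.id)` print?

[0]=0x23 (big-endian) → word 0x23
flags:1 @ bit 7 → (0x23>>7)&0x1 = 0x0
len:1 @ bit 6 → (0x23>>6)&0x1 = 0x0
err:1 @ bit 5 → (0x23>>5)&0x1 = 0x1
slot:2 @ bit 3 → (0x23>>3)&0x3 = 0x0
id:3 @ bit 0 → (0x23>>0)&0x7 = 0x3  ←
id signed 3b, MSB=0: value = 3

3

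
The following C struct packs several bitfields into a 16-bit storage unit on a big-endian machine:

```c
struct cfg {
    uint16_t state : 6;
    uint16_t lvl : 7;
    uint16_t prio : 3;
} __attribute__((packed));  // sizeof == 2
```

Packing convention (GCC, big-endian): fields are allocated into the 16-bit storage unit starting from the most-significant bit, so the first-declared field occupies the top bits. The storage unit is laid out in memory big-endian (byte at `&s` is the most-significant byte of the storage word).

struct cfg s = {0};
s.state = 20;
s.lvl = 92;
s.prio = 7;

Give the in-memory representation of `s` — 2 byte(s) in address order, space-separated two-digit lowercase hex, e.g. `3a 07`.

52 e7

state:6 = 20 → 0x14 << 10 → word 0x5000
lvl:7 = 92 → 0x5c << 3 → word 0x52e0
prio:3 = 7 → 0x7 << 0 → word 0x52e7
word = 0x52e7 → big-endian bytes:
  [0]=0x52  [1]=0xe7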